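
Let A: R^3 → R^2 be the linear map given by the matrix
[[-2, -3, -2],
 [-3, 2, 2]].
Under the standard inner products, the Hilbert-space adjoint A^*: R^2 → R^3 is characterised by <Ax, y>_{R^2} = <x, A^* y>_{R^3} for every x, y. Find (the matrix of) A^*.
A^* = A^T =
[[-2, -3],
 [-3, 2],
 [-2, 2]]

For real matrices with standard dot products, the defining identity <Ax, y> = <x, A^* y> gives (Ax)^T y = x^T (A^*) y, i.e. x^T A^T y = x^T (A^*) y. Since this holds for all x, y, we must have A^* = A^T. Therefore
A^* =
[[-2, -3],
 [-3, 2],
 [-2, 2]].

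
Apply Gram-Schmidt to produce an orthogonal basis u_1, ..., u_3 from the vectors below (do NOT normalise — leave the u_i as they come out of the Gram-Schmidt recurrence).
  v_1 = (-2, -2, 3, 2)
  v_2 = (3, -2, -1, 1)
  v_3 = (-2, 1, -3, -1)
Orthogonal basis:
  u_1 = (-2, -2, 3, 2)
  u_2 = (19/7, -16/7, -4/7, 9/7)
  u_3 = (-3/2, -1, -2, 1/2)

Apply the Gram-Schmidt recurrence
  u_1 = v_1
  u_i = v_i − Σ_{j<i} ((v_i · u_j) / (u_j · u_j)) · u_j.

Step by step this gives:
  u_1 = (-2, -2, 3, 2)
  u_2 = (19/7, -16/7, -4/7, 9/7)
  u_3 = (-3/2, -1, -2, 1/2)

Orthogonality check:
  u_2 · u_1 = 0 (should be 0)
  u_3 · u_1 = 0 (should be 0)
  u_3 · u_2 = 0 (should be 0)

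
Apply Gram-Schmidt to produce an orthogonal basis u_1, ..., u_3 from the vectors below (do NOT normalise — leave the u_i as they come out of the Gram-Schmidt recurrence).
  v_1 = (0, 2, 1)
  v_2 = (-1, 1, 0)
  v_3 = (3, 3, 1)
Orthogonal basis:
  u_1 = (0, 2, 1)
  u_2 = (-1, 1/5, -2/5)
  u_3 = (2/3, 2/3, -4/3)

Apply the Gram-Schmidt recurrence
  u_1 = v_1
  u_i = v_i − Σ_{j<i} ((v_i · u_j) / (u_j · u_j)) · u_j.

Step by step this gives:
  u_1 = (0, 2, 1)
  u_2 = (-1, 1/5, -2/5)
  u_3 = (2/3, 2/3, -4/3)

Orthogonality check:
  u_2 · u_1 = 0 (should be 0)
  u_3 · u_1 = 0 (should be 0)
  u_3 · u_2 = 0 (should be 0)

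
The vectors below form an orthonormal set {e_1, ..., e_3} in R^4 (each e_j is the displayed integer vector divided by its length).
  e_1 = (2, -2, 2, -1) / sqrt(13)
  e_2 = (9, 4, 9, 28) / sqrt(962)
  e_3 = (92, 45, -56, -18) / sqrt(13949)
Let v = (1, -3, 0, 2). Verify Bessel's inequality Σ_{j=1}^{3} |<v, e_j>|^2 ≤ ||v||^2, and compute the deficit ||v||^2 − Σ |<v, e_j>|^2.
Σ |<v, e_j>|^2 = 4627/754; ||v||^2 = 14; deficit = 5929/754

Write each e_j = u_j / sqrt(<u_j, u_j>) where u_j is the displayed integer vector. Then <v, e_j> = <v, u_j> / sqrt(<u_j, u_j>), so |<v, e_j>|^2 = <v, u_j>^2 / <u_j, u_j>.
Coefficients: <v, e_1> = 6/sqrt(13), <v, e_2> = 53/sqrt(962), <v, e_3> = -79/sqrt(13949).
Square and sum: Σ |<v, e_j>|^2 = 4627/754.
Compute ||v||^2 = v·v = 14.
Deficit = 14 − 4627/754 = 5929/754 ≥ 0, confirming Bessel's inequality. (The deficit equals ||v − Σ <v,e_j> e_j||^2, the squared distance from v to span{e_j}.)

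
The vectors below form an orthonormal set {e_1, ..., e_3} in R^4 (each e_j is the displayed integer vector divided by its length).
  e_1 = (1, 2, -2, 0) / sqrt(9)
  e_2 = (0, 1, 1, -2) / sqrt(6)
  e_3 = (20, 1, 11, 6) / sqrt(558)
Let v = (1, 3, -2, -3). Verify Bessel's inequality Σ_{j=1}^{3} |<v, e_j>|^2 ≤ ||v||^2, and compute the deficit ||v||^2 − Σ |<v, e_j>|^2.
Σ |<v, e_j>|^2 = 686/31; ||v||^2 = 23; deficit = 27/31

Write each e_j = u_j / sqrt(<u_j, u_j>) where u_j is the displayed integer vector. Then <v, e_j> = <v, u_j> / sqrt(<u_j, u_j>), so |<v, e_j>|^2 = <v, u_j>^2 / <u_j, u_j>.
Coefficients: <v, e_1> = 11/sqrt(9), <v, e_2> = 7/sqrt(6), <v, e_3> = -17/sqrt(558).
Square and sum: Σ |<v, e_j>|^2 = 686/31.
Compute ||v||^2 = v·v = 23.
Deficit = 23 − 686/31 = 27/31 ≥ 0, confirming Bessel's inequality. (The deficit equals ||v − Σ <v,e_j> e_j||^2, the squared distance from v to span{e_j}.)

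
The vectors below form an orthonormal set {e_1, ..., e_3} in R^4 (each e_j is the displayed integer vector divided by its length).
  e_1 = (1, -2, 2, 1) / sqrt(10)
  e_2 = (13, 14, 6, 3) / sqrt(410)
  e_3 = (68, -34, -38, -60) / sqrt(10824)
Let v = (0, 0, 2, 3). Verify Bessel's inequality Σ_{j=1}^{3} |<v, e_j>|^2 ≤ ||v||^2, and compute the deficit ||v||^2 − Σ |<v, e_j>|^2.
Σ |<v, e_j>|^2 = 397/33; ||v||^2 = 13; deficit = 32/33

Write each e_j = u_j / sqrt(<u_j, u_j>) where u_j is the displayed integer vector. Then <v, e_j> = <v, u_j> / sqrt(<u_j, u_j>), so |<v, e_j>|^2 = <v, u_j>^2 / <u_j, u_j>.
Coefficients: <v, e_1> = 7/sqrt(10), <v, e_2> = 21/sqrt(410), <v, e_3> = -256/sqrt(10824).
Square and sum: Σ |<v, e_j>|^2 = 397/33.
Compute ||v||^2 = v·v = 13.
Deficit = 13 − 397/33 = 32/33 ≥ 0, confirming Bessel's inequality. (The deficit equals ||v − Σ <v,e_j> e_j||^2, the squared distance from v to span{e_j}.)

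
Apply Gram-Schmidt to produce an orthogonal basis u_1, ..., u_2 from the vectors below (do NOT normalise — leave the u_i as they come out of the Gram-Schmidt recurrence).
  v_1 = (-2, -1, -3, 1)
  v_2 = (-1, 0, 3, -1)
Orthogonal basis:
  u_1 = (-2, -1, -3, 1)
  u_2 = (-31/15, -8/15, 7/5, -7/15)

Apply the Gram-Schmidt recurrence
  u_1 = v_1
  u_i = v_i − Σ_{j<i} ((v_i · u_j) / (u_j · u_j)) · u_j.

Step by step this gives:
  u_1 = (-2, -1, -3, 1)
  u_2 = (-31/15, -8/15, 7/5, -7/15)

Orthogonality check:
  u_2 · u_1 = 0 (should be 0)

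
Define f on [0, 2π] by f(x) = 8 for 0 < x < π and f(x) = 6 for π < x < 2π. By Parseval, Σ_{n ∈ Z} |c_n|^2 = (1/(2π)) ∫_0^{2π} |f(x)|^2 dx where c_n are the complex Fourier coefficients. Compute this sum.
Σ |c_n|^2 = 50

Parseval equates the L^2 energy of f (normalised by 1/(2π)) with the ℓ^2 sum of its Fourier coefficients: (1/(2π)) ∫_0^{2π} |f|^2 = Σ |c_n|^2.
Compute the left side: (1/(2π)) [∫_0^π 8^2 dx + ∫_π^{2π} 6^2 dx] = (1/(2π)) · (64π + 36π) = (64 + 36)/2 = 50.
So Σ_{n ∈ Z} |c_n|^2 = 50.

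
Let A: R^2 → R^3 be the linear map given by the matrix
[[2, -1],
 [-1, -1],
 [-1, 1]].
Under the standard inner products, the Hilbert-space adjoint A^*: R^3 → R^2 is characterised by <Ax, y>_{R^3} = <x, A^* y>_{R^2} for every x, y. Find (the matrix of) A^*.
A^* = A^T =
[[2, -1, -1],
 [-1, -1, 1]]

For real matrices with standard dot products, the defining identity <Ax, y> = <x, A^* y> gives (Ax)^T y = x^T (A^*) y, i.e. x^T A^T y = x^T (A^*) y. Since this holds for all x, y, we must have A^* = A^T. Therefore
A^* =
[[2, -1, -1],
 [-1, -1, 1]].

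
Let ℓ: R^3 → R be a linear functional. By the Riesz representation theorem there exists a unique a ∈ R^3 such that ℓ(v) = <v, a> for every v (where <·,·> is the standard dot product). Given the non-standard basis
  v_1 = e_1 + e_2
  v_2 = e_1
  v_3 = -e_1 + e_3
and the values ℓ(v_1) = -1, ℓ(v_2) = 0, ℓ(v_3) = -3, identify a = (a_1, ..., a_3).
a = (0, -1, -3)

Write a = (a_1, ..., a_3) in the standard basis. For each basis vector v_i, ℓ(v_i) = <v_i, a> is a linear equation in the a_j's. Collect the n equations into a matrix system V a = ℓ, where row i of V is v_i (expressed in the standard basis). Since V is invertible (lower-triangular with 1s on the diagonal, up to permutation), solve by back-substitution:
  V =
[[1, 1, 0],
 [1, 0, 0],
 [-1, 0, 1]]
  V a = (-1, 0, -3)
Solving gives a = (0, -1, -3).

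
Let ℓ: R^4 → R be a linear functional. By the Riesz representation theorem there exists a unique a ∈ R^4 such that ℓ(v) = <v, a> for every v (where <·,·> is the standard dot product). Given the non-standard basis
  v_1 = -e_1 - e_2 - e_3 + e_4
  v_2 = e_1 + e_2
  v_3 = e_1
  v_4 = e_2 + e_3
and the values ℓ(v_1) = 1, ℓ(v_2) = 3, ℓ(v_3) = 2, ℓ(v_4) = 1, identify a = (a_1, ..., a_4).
a = (2, 1, 0, 4)

Write a = (a_1, ..., a_4) in the standard basis. For each basis vector v_i, ℓ(v_i) = <v_i, a> is a linear equation in the a_j's. Collect the n equations into a matrix system V a = ℓ, where row i of V is v_i (expressed in the standard basis). Since V is invertible (lower-triangular with 1s on the diagonal, up to permutation), solve by back-substitution:
  V =
[[-1, -1, -1, 1],
 [1, 1, 0, 0],
 [1, 0, 0, 0],
 [0, 1, 1, 0]]
  V a = (1, 3, 2, 1)
Solving gives a = (2, 1, 0, 4).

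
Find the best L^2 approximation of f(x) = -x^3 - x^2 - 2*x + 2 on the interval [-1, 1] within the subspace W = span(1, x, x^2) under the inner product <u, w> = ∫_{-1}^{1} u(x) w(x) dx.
g(x) = -x^2 - 13*x/5 + 2

The best approximation g ∈ W is the orthogonal projection of f onto W. Writing g = a_0 + a_1 x + a_2 x^2, the coefficients solve the normal equations G · a = b where
  G_{ij} = <φ_i, φ_j> and b_i = <f, φ_i>, with φ_0 = 1, φ_1 = x, φ_2 = x^2.
G =
  [2, 0, 2/3]
  [0, 2/3, 0]
  [2/3, 0, 2/5],
b = (10/3, -26/15, 14/15).
Solving gives a_0 = 2, a_1 = -13/5, a_2 = -1, so
  g(x) = -x^2 - 13*x/5 + 2.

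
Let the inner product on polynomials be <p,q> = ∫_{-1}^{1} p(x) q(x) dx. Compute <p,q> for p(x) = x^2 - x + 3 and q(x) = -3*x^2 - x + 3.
<p,q> = 202/15

Expand the product: p(x)·q(x) = -3*x^4 + 2*x^3 - 5*x^2 - 6*x + 9.
∫_{-1}^{1} of each monomial x^k gives [2/(k+1) if k even, 0 if k odd]. Integrating term-by-term (or equivalently evaluating the antiderivative F(x) = -3*x^5/5 + x^4/2 - 5*x^3/3 - 3*x^2 + 9*x at the endpoints):
  F(1) − F(−1) = 127/30 − (-277/30) = 202/15.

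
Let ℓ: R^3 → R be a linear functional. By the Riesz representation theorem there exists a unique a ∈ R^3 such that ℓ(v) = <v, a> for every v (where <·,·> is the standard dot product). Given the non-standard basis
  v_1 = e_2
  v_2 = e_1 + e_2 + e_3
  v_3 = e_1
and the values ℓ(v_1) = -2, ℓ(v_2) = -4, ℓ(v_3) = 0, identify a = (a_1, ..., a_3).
a = (0, -2, -2)

Write a = (a_1, ..., a_3) in the standard basis. For each basis vector v_i, ℓ(v_i) = <v_i, a> is a linear equation in the a_j's. Collect the n equations into a matrix system V a = ℓ, where row i of V is v_i (expressed in the standard basis). Since V is invertible (lower-triangular with 1s on the diagonal, up to permutation), solve by back-substitution:
  V =
[[0, 1, 0],
 [1, 1, 1],
 [1, 0, 0]]
  V a = (-2, -4, 0)
Solving gives a = (0, -2, -2).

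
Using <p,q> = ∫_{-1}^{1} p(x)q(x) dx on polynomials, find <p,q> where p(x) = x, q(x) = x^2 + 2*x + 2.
<p,q> = 4/3

Expand the product: p(x)·q(x) = x^3 + 2*x^2 + 2*x.
∫_{-1}^{1} of each monomial x^k gives [2/(k+1) if k even, 0 if k odd]. Integrating term-by-term (or equivalently evaluating the antiderivative F(x) = x^4/4 + 2*x^3/3 + x^2 at the endpoints):
  F(1) − F(−1) = 23/12 − (7/12) = 4/3.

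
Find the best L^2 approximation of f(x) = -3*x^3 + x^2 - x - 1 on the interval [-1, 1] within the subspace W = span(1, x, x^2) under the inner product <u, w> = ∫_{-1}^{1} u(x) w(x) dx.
g(x) = x^2 - 14*x/5 - 1

The best approximation g ∈ W is the orthogonal projection of f onto W. Writing g = a_0 + a_1 x + a_2 x^2, the coefficients solve the normal equations G · a = b where
  G_{ij} = <φ_i, φ_j> and b_i = <f, φ_i>, with φ_0 = 1, φ_1 = x, φ_2 = x^2.
G =
  [2, 0, 2/3]
  [0, 2/3, 0]
  [2/3, 0, 2/5],
b = (-4/3, -28/15, -4/15).
Solving gives a_0 = -1, a_1 = -14/5, a_2 = 1, so
  g(x) = x^2 - 14*x/5 - 1.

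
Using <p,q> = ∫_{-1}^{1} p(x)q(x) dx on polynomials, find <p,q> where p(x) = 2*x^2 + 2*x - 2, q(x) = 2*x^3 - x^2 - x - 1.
<p,q> = 52/15

Expand the product: p(x)·q(x) = 4*x^5 + 2*x^4 - 8*x^3 - 2*x^2 + 2.
∫_{-1}^{1} of each monomial x^k gives [2/(k+1) if k even, 0 if k odd]. Integrating term-by-term (or equivalently evaluating the antiderivative F(x) = 2*x^6/3 + 2*x^5/5 - 2*x^4 - 2*x^3/3 + 2*x at the endpoints):
  F(1) − F(−1) = 2/5 − (-46/15) = 52/15.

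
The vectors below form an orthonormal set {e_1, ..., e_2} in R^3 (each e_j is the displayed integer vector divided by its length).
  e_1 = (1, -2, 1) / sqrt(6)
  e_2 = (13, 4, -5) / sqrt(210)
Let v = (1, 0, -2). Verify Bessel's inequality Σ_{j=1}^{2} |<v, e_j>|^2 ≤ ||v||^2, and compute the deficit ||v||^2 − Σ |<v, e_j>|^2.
Σ |<v, e_j>|^2 = 94/35; ||v||^2 = 5; deficit = 81/35

Write each e_j = u_j / sqrt(<u_j, u_j>) where u_j is the displayed integer vector. Then <v, e_j> = <v, u_j> / sqrt(<u_j, u_j>), so |<v, e_j>|^2 = <v, u_j>^2 / <u_j, u_j>.
Coefficients: <v, e_1> = -1/sqrt(6), <v, e_2> = 23/sqrt(210).
Square and sum: Σ |<v, e_j>|^2 = 94/35.
Compute ||v||^2 = v·v = 5.
Deficit = 5 − 94/35 = 81/35 ≥ 0, confirming Bessel's inequality. (The deficit equals ||v − Σ <v,e_j> e_j||^2, the squared distance from v to span{e_j}.)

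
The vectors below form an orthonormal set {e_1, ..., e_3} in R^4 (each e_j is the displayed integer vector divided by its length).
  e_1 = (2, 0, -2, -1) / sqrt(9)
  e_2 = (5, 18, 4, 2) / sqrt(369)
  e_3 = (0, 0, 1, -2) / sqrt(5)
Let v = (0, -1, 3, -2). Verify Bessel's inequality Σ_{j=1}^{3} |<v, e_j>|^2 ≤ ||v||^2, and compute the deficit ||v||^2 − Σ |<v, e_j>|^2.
Σ |<v, e_j>|^2 = 2429/205; ||v||^2 = 14; deficit = 441/205

Write each e_j = u_j / sqrt(<u_j, u_j>) where u_j is the displayed integer vector. Then <v, e_j> = <v, u_j> / sqrt(<u_j, u_j>), so |<v, e_j>|^2 = <v, u_j>^2 / <u_j, u_j>.
Coefficients: <v, e_1> = -4/sqrt(9), <v, e_2> = -10/sqrt(369), <v, e_3> = 7/sqrt(5).
Square and sum: Σ |<v, e_j>|^2 = 2429/205.
Compute ||v||^2 = v·v = 14.
Deficit = 14 − 2429/205 = 441/205 ≥ 0, confirming Bessel's inequality. (The deficit equals ||v − Σ <v,e_j> e_j||^2, the squared distance from v to span{e_j}.)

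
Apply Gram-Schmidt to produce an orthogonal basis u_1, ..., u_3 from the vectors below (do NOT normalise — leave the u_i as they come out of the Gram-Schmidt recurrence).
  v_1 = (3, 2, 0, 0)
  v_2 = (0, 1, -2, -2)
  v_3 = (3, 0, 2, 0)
Orthogonal basis:
  u_1 = (3, 2, 0, 0)
  u_2 = (-6/13, 9/13, -2, -2)
  u_3 = (72/113, -108/113, 86/113, -140/113)

Apply the Gram-Schmidt recurrence
  u_1 = v_1
  u_i = v_i − Σ_{j<i} ((v_i · u_j) / (u_j · u_j)) · u_j.

Step by step this gives:
  u_1 = (3, 2, 0, 0)
  u_2 = (-6/13, 9/13, -2, -2)
  u_3 = (72/113, -108/113, 86/113, -140/113)

Orthogonality check:
  u_2 · u_1 = 0 (should be 0)
  u_3 · u_1 = 0 (should be 0)
  u_3 · u_2 = 0 (should be 0)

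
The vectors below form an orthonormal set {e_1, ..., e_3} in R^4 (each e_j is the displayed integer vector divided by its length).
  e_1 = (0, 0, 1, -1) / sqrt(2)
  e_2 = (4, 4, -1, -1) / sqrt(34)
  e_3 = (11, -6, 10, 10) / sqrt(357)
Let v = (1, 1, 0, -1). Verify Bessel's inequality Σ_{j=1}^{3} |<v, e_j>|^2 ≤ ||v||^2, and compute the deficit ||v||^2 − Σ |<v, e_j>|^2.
Σ |<v, e_j>|^2 = 62/21; ||v||^2 = 3; deficit = 1/21

Write each e_j = u_j / sqrt(<u_j, u_j>) where u_j is the displayed integer vector. Then <v, e_j> = <v, u_j> / sqrt(<u_j, u_j>), so |<v, e_j>|^2 = <v, u_j>^2 / <u_j, u_j>.
Coefficients: <v, e_1> = 1/sqrt(2), <v, e_2> = 9/sqrt(34), <v, e_3> = -5/sqrt(357).
Square and sum: Σ |<v, e_j>|^2 = 62/21.
Compute ||v||^2 = v·v = 3.
Deficit = 3 − 62/21 = 1/21 ≥ 0, confirming Bessel's inequality. (The deficit equals ||v − Σ <v,e_j> e_j||^2, the squared distance from v to span{e_j}.)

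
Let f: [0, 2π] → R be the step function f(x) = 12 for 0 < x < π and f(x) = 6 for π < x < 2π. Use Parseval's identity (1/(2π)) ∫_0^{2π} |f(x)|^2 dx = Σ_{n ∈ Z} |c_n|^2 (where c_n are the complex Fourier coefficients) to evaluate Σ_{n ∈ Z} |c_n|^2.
Σ |c_n|^2 = 90

Parseval equates the L^2 energy of f (normalised by 1/(2π)) with the ℓ^2 sum of its Fourier coefficients: (1/(2π)) ∫_0^{2π} |f|^2 = Σ |c_n|^2.
Compute the left side: (1/(2π)) [∫_0^π 12^2 dx + ∫_π^{2π} 6^2 dx] = (1/(2π)) · (144π + 36π) = (144 + 36)/2 = 90.
So Σ_{n ∈ Z} |c_n|^2 = 90.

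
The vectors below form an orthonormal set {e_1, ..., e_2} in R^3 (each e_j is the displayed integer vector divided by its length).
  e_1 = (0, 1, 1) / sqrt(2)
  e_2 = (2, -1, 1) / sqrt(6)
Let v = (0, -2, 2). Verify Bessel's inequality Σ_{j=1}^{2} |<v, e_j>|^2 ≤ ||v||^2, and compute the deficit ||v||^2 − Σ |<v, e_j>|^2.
Σ |<v, e_j>|^2 = 8/3; ||v||^2 = 8; deficit = 16/3

Write each e_j = u_j / sqrt(<u_j, u_j>) where u_j is the displayed integer vector. Then <v, e_j> = <v, u_j> / sqrt(<u_j, u_j>), so |<v, e_j>|^2 = <v, u_j>^2 / <u_j, u_j>.
Coefficients: <v, e_1> = 0/sqrt(2), <v, e_2> = 4/sqrt(6).
Square and sum: Σ |<v, e_j>|^2 = 8/3.
Compute ||v||^2 = v·v = 8.
Deficit = 8 − 8/3 = 16/3 ≥ 0, confirming Bessel's inequality. (The deficit equals ||v − Σ <v,e_j> e_j||^2, the squared distance from v to span{e_j}.)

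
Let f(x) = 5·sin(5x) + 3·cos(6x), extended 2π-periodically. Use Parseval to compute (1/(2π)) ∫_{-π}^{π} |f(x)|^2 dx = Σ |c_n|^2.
Σ |c_n|^2 = 17

Expand |f|^2 and use orthogonality of {sin(nx), cos(mx)} on [-π, π]:
  ∫_{-π}^{π} sin(nx)^2 dx = π, ∫ cos(mx)^2 dx = π, and cross terms integrate to 0.
So ∫_{-π}^{π} f(x)^2 dx = 5^2 · π + 3^2 · π = (25 + 9)π.
Divide by 2π: (25 + 9)/2 = 17.
By Parseval, this equals Σ |c_n|^2.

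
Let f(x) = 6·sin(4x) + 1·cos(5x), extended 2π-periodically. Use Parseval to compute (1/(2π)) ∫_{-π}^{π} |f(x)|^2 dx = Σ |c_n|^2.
Σ |c_n|^2 = 37/2

Expand |f|^2 and use orthogonality of {sin(nx), cos(mx)} on [-π, π]:
  ∫_{-π}^{π} sin(nx)^2 dx = π, ∫ cos(mx)^2 dx = π, and cross terms integrate to 0.
So ∫_{-π}^{π} f(x)^2 dx = 6^2 · π + 1^2 · π = (36 + 1)π.
Divide by 2π: (36 + 1)/2 = 37/2.
By Parseval, this equals Σ |c_n|^2.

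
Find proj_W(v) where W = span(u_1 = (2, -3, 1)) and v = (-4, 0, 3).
proj_W(v) = (-5/7, 15/14, -5/14)

Set up U = [u_1 | ... | u_1] ∈ R^(3×1). The projector onto W = col(U) is P = U (U^T U)^(-1) U^T.
Compute U^T U =
  [14],
and U^T v = (-5).
Solve U^T U · c = U^T v for the coefficients: c = (-5/14). The projection is proj_W(v) = U c.
Check: (v - proj_W(v)) · u_1 = 0  (should be 0).
Result: proj_W(v) = (-5/7, 15/14, -5/14).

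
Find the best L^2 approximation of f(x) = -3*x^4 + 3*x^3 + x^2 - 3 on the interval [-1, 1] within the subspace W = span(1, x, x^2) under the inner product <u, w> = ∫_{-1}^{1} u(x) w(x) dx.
g(x) = -11*x^2/7 + 9*x/5 - 96/35

The best approximation g ∈ W is the orthogonal projection of f onto W. Writing g = a_0 + a_1 x + a_2 x^2, the coefficients solve the normal equations G · a = b where
  G_{ij} = <φ_i, φ_j> and b_i = <f, φ_i>, with φ_0 = 1, φ_1 = x, φ_2 = x^2.
G =
  [2, 0, 2/3]
  [0, 2/3, 0]
  [2/3, 0, 2/5],
b = (-98/15, 6/5, -86/35).
Solving gives a_0 = -96/35, a_1 = 9/5, a_2 = -11/7, so
  g(x) = -11*x^2/7 + 9*x/5 - 96/35.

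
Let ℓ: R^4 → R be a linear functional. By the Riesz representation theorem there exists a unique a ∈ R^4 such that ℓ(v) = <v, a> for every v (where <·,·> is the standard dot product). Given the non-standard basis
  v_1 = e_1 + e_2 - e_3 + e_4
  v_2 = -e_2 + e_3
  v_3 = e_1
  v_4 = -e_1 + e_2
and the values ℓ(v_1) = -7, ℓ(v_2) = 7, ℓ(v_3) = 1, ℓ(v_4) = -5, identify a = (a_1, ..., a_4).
a = (1, -4, 3, -1)

Write a = (a_1, ..., a_4) in the standard basis. For each basis vector v_i, ℓ(v_i) = <v_i, a> is a linear equation in the a_j's. Collect the n equations into a matrix system V a = ℓ, where row i of V is v_i (expressed in the standard basis). Since V is invertible (lower-triangular with 1s on the diagonal, up to permutation), solve by back-substitution:
  V =
[[1, 1, -1, 1],
 [0, -1, 1, 0],
 [1, 0, 0, 0],
 [-1, 1, 0, 0]]
  V a = (-7, 7, 1, -5)
Solving gives a = (1, -4, 3, -1).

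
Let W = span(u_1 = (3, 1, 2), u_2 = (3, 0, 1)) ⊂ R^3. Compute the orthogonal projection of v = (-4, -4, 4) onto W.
proj_W(v) = (-48/19, 8/19, -8/19)

Set up U = [u_1 | ... | u_2] ∈ R^(3×2). The projector onto W = col(U) is P = U (U^T U)^(-1) U^T.
Compute U^T U =
  [14, 11]
  [11, 10],
and U^T v = (-8, -8).
Solve U^T U · c = U^T v for the coefficients: c = (8/19, -24/19). The projection is proj_W(v) = U c.
Check: (v - proj_W(v)) · u_1 = 0  (should be 0).
Check: (v - proj_W(v)) · u_2 = 0  (should be 0).
Result: proj_W(v) = (-48/19, 8/19, -8/19).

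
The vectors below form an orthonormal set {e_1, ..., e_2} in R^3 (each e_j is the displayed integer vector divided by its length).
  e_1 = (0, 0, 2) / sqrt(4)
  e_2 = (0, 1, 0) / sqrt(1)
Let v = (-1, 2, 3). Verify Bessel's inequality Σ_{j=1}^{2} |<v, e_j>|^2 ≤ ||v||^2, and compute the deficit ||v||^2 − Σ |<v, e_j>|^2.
Σ |<v, e_j>|^2 = 13; ||v||^2 = 14; deficit = 1

Write each e_j = u_j / sqrt(<u_j, u_j>) where u_j is the displayed integer vector. Then <v, e_j> = <v, u_j> / sqrt(<u_j, u_j>), so |<v, e_j>|^2 = <v, u_j>^2 / <u_j, u_j>.
Coefficients: <v, e_1> = 6/sqrt(4), <v, e_2> = 2/sqrt(1).
Square and sum: Σ |<v, e_j>|^2 = 13.
Compute ||v||^2 = v·v = 14.
Deficit = 14 − 13 = 1 ≥ 0, confirming Bessel's inequality. (The deficit equals ||v − Σ <v,e_j> e_j||^2, the squared distance from v to span{e_j}.)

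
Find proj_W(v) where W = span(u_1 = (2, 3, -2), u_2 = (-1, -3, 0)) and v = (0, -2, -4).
proj_W(v) = (48/49, -114/49, -172/49)

Set up U = [u_1 | ... | u_2] ∈ R^(3×2). The projector onto W = col(U) is P = U (U^T U)^(-1) U^T.
Compute U^T U =
  [17, -11]
  [-11, 10],
and U^T v = (2, 6).
Solve U^T U · c = U^T v for the coefficients: c = (86/49, 124/49). The projection is proj_W(v) = U c.
Check: (v - proj_W(v)) · u_1 = 0  (should be 0).
Check: (v - proj_W(v)) · u_2 = 0  (should be 0).
Result: proj_W(v) = (48/49, -114/49, -172/49).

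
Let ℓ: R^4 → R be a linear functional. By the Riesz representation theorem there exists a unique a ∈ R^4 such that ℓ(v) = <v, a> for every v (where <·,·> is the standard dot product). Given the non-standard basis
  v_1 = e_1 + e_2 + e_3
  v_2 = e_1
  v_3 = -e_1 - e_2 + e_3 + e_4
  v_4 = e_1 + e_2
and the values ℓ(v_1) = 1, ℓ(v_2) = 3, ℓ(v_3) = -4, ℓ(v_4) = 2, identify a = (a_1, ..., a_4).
a = (3, -1, -1, -1)

Write a = (a_1, ..., a_4) in the standard basis. For each basis vector v_i, ℓ(v_i) = <v_i, a> is a linear equation in the a_j's. Collect the n equations into a matrix system V a = ℓ, where row i of V is v_i (expressed in the standard basis). Since V is invertible (lower-triangular with 1s on the diagonal, up to permutation), solve by back-substitution:
  V =
[[1, 1, 1, 0],
 [1, 0, 0, 0],
 [-1, -1, 1, 1],
 [1, 1, 0, 0]]
  V a = (1, 3, -4, 2)
Solving gives a = (3, -1, -1, -1).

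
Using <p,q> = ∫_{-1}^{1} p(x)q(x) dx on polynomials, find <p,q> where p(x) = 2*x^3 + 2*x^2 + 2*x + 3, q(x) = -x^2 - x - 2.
<p,q> = -98/5

Expand the product: p(x)·q(x) = -2*x^5 - 4*x^4 - 8*x^3 - 9*x^2 - 7*x - 6.
∫_{-1}^{1} of each monomial x^k gives [2/(k+1) if k even, 0 if k odd]. Integrating term-by-term (or equivalently evaluating the antiderivative F(x) = -x^6/3 - 4*x^5/5 - 2*x^4 - 3*x^3 - 7*x^2/2 - 6*x at the endpoints):
  F(1) − F(−1) = -469/30 − (119/30) = -98/5.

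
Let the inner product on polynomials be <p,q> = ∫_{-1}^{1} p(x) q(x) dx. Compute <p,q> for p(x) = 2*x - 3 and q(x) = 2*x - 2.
<p,q> = 44/3

Expand the product: p(x)·q(x) = 4*x^2 - 10*x + 6.
∫_{-1}^{1} of each monomial x^k gives [2/(k+1) if k even, 0 if k odd]. Integrating term-by-term (or equivalently evaluating the antiderivative F(x) = 4*x^3/3 - 5*x^2 + 6*x at the endpoints):
  F(1) − F(−1) = 7/3 − (-37/3) = 44/3.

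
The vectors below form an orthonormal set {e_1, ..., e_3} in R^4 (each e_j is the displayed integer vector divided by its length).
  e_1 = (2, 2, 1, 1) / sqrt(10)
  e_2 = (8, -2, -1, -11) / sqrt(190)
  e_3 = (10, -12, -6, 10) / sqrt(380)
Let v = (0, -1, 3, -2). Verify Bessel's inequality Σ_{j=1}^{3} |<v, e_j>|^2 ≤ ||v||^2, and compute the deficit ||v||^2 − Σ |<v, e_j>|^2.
Σ |<v, e_j>|^2 = 21/5; ||v||^2 = 14; deficit = 49/5

Write each e_j = u_j / sqrt(<u_j, u_j>) where u_j is the displayed integer vector. Then <v, e_j> = <v, u_j> / sqrt(<u_j, u_j>), so |<v, e_j>|^2 = <v, u_j>^2 / <u_j, u_j>.
Coefficients: <v, e_1> = -1/sqrt(10), <v, e_2> = 21/sqrt(190), <v, e_3> = -26/sqrt(380).
Square and sum: Σ |<v, e_j>|^2 = 21/5.
Compute ||v||^2 = v·v = 14.
Deficit = 14 − 21/5 = 49/5 ≥ 0, confirming Bessel's inequality. (The deficit equals ||v − Σ <v,e_j> e_j||^2, the squared distance from v to span{e_j}.)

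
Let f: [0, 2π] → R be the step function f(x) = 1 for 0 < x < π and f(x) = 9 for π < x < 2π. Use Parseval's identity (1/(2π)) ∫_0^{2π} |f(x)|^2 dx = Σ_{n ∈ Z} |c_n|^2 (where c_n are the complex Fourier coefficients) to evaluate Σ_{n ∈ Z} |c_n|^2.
Σ |c_n|^2 = 41

Parseval equates the L^2 energy of f (normalised by 1/(2π)) with the ℓ^2 sum of its Fourier coefficients: (1/(2π)) ∫_0^{2π} |f|^2 = Σ |c_n|^2.
Compute the left side: (1/(2π)) [∫_0^π 1^2 dx + ∫_π^{2π} 9^2 dx] = (1/(2π)) · (1π + 81π) = (1 + 81)/2 = 41.
So Σ_{n ∈ Z} |c_n|^2 = 41.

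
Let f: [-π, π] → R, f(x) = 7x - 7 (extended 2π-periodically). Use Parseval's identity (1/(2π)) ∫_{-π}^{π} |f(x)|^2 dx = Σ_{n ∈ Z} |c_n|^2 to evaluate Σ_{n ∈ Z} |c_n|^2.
Σ |c_n|^2 = 49π^2/3 + 49

Expand and integrate term by term over [-π, π]:
  ∫ (7x)^2 dx = 49·(2π^3/3); ∫ 2·7·(-7)·x dx = 0 (odd integrand); ∫ (-7)^2 dx = 49·2π.
So (1/(2π)) ∫_{-π}^{π} (7x - 7)^2 dx = 49π^2/3 + 49 = 49π^2/3 + 49.
Parseval ⇒ Σ |c_n|^2 = 49π^2/3 + 49.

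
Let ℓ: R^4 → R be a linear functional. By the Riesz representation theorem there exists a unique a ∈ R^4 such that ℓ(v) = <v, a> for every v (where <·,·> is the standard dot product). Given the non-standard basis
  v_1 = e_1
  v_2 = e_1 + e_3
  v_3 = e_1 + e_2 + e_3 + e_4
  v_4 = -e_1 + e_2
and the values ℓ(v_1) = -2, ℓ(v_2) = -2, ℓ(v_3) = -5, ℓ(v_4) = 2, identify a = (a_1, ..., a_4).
a = (-2, 0, 0, -3)

Write a = (a_1, ..., a_4) in the standard basis. For each basis vector v_i, ℓ(v_i) = <v_i, a> is a linear equation in the a_j's. Collect the n equations into a matrix system V a = ℓ, where row i of V is v_i (expressed in the standard basis). Since V is invertible (lower-triangular with 1s on the diagonal, up to permutation), solve by back-substitution:
  V =
[[1, 0, 0, 0],
 [1, 0, 1, 0],
 [1, 1, 1, 1],
 [-1, 1, 0, 0]]
  V a = (-2, -2, -5, 2)
Solving gives a = (-2, 0, 0, -3).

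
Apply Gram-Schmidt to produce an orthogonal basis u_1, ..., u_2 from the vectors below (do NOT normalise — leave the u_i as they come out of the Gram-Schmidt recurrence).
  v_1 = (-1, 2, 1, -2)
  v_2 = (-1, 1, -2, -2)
Orthogonal basis:
  u_1 = (-1, 2, 1, -2)
  u_2 = (-1/2, 0, -5/2, -1)

Apply the Gram-Schmidt recurrence
  u_1 = v_1
  u_i = v_i − Σ_{j<i} ((v_i · u_j) / (u_j · u_j)) · u_j.

Step by step this gives:
  u_1 = (-1, 2, 1, -2)
  u_2 = (-1/2, 0, -5/2, -1)

Orthogonality check:
  u_2 · u_1 = 0 (should be 0)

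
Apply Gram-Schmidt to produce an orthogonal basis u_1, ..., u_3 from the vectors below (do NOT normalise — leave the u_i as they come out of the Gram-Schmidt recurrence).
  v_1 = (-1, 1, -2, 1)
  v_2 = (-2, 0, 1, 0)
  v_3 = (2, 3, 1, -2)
Orthogonal basis:
  u_1 = (-1, 1, -2, 1)
  u_2 = (-2, 0, 1, 0)
  u_3 = (13/35, 24/7, 26/35, -11/7)

Apply the Gram-Schmidt recurrence
  u_1 = v_1
  u_i = v_i − Σ_{j<i} ((v_i · u_j) / (u_j · u_j)) · u_j.

Step by step this gives:
  u_1 = (-1, 1, -2, 1)
  u_2 = (-2, 0, 1, 0)
  u_3 = (13/35, 24/7, 26/35, -11/7)

Orthogonality check:
  u_2 · u_1 = 0 (should be 0)
  u_3 · u_1 = 0 (should be 0)
  u_3 · u_2 = 0 (should be 0)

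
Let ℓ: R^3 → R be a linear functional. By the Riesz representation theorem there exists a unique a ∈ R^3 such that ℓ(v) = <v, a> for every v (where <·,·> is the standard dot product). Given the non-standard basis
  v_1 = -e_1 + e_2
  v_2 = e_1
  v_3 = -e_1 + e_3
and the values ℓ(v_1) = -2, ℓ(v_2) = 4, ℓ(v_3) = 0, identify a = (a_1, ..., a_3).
a = (4, 2, 4)

Write a = (a_1, ..., a_3) in the standard basis. For each basis vector v_i, ℓ(v_i) = <v_i, a> is a linear equation in the a_j's. Collect the n equations into a matrix system V a = ℓ, where row i of V is v_i (expressed in the standard basis). Since V is invertible (lower-triangular with 1s on the diagonal, up to permutation), solve by back-substitution:
  V =
[[-1, 1, 0],
 [1, 0, 0],
 [-1, 0, 1]]
  V a = (-2, 4, 0)
Solving gives a = (4, 2, 4).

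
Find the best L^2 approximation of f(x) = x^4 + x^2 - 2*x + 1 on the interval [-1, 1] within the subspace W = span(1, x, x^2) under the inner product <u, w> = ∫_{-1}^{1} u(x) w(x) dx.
g(x) = 13*x^2/7 - 2*x + 32/35

The best approximation g ∈ W is the orthogonal projection of f onto W. Writing g = a_0 + a_1 x + a_2 x^2, the coefficients solve the normal equations G · a = b where
  G_{ij} = <φ_i, φ_j> and b_i = <f, φ_i>, with φ_0 = 1, φ_1 = x, φ_2 = x^2.
G =
  [2, 0, 2/3]
  [0, 2/3, 0]
  [2/3, 0, 2/5],
b = (46/15, -4/3, 142/105).
Solving gives a_0 = 32/35, a_1 = -2, a_2 = 13/7, so
  g(x) = 13*x^2/7 - 2*x + 32/35.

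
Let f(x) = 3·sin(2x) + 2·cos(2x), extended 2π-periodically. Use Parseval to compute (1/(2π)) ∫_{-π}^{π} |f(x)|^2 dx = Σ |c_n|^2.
Σ |c_n|^2 = 13/2

Expand |f|^2 and use orthogonality of {sin(nx), cos(mx)} on [-π, π]:
  ∫_{-π}^{π} sin(nx)^2 dx = π, ∫ cos(mx)^2 dx = π, and cross terms integrate to 0.
So ∫_{-π}^{π} f(x)^2 dx = 3^2 · π + 2^2 · π = (9 + 4)π.
Divide by 2π: (9 + 4)/2 = 13/2.
By Parseval, this equals Σ |c_n|^2.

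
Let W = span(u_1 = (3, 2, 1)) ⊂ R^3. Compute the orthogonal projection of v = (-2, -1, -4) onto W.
proj_W(v) = (-18/7, -12/7, -6/7)

Set up U = [u_1 | ... | u_1] ∈ R^(3×1). The projector onto W = col(U) is P = U (U^T U)^(-1) U^T.
Compute U^T U =
  [14],
and U^T v = (-12).
Solve U^T U · c = U^T v for the coefficients: c = (-6/7). The projection is proj_W(v) = U c.
Check: (v - proj_W(v)) · u_1 = 0  (should be 0).
Result: proj_W(v) = (-18/7, -12/7, -6/7).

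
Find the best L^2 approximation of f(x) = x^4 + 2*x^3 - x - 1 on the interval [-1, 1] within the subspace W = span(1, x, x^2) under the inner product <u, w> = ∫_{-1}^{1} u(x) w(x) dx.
g(x) = 6*x^2/7 + x/5 - 38/35

The best approximation g ∈ W is the orthogonal projection of f onto W. Writing g = a_0 + a_1 x + a_2 x^2, the coefficients solve the normal equations G · a = b where
  G_{ij} = <φ_i, φ_j> and b_i = <f, φ_i>, with φ_0 = 1, φ_1 = x, φ_2 = x^2.
G =
  [2, 0, 2/3]
  [0, 2/3, 0]
  [2/3, 0, 2/5],
b = (-8/5, 2/15, -8/21).
Solving gives a_0 = -38/35, a_1 = 1/5, a_2 = 6/7, so
  g(x) = 6*x^2/7 + x/5 - 38/35.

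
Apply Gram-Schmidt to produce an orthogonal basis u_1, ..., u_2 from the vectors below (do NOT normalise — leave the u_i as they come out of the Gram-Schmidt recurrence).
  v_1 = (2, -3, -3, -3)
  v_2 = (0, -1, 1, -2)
Orthogonal basis:
  u_1 = (2, -3, -3, -3)
  u_2 = (-12/31, -13/31, 49/31, -44/31)

Apply the Gram-Schmidt recurrence
  u_1 = v_1
  u_i = v_i − Σ_{j<i} ((v_i · u_j) / (u_j · u_j)) · u_j.

Step by step this gives:
  u_1 = (2, -3, -3, -3)
  u_2 = (-12/31, -13/31, 49/31, -44/31)

Orthogonality check:
  u_2 · u_1 = 0 (should be 0)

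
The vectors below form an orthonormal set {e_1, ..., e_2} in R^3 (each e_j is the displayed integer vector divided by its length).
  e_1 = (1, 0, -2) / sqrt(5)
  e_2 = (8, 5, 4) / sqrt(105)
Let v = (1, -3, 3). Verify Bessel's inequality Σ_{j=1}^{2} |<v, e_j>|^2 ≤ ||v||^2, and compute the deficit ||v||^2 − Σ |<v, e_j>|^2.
Σ |<v, e_j>|^2 = 110/21; ||v||^2 = 19; deficit = 289/21

Write each e_j = u_j / sqrt(<u_j, u_j>) where u_j is the displayed integer vector. Then <v, e_j> = <v, u_j> / sqrt(<u_j, u_j>), so |<v, e_j>|^2 = <v, u_j>^2 / <u_j, u_j>.
Coefficients: <v, e_1> = -5/sqrt(5), <v, e_2> = 5/sqrt(105).
Square and sum: Σ |<v, e_j>|^2 = 110/21.
Compute ||v||^2 = v·v = 19.
Deficit = 19 − 110/21 = 289/21 ≥ 0, confirming Bessel's inequality. (The deficit equals ||v − Σ <v,e_j> e_j||^2, the squared distance from v to span{e_j}.)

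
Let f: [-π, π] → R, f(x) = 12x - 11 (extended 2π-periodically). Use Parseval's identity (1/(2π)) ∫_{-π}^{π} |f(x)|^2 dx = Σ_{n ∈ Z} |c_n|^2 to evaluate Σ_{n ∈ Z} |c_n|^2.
Σ |c_n|^2 = 48π^2 + 121

Expand and integrate term by term over [-π, π]:
  ∫ (12x)^2 dx = 144·(2π^3/3); ∫ 2·12·(-11)·x dx = 0 (odd integrand); ∫ (-11)^2 dx = 121·2π.
So (1/(2π)) ∫_{-π}^{π} (12x - 11)^2 dx = 144π^2/3 + 121 = 48π^2 + 121.
Parseval ⇒ Σ |c_n|^2 = 48π^2 + 121.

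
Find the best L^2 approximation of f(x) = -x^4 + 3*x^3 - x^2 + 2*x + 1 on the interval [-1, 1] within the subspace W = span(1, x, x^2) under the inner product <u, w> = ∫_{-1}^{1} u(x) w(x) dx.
g(x) = -13*x^2/7 + 19*x/5 + 38/35

The best approximation g ∈ W is the orthogonal projection of f onto W. Writing g = a_0 + a_1 x + a_2 x^2, the coefficients solve the normal equations G · a = b where
  G_{ij} = <φ_i, φ_j> and b_i = <f, φ_i>, with φ_0 = 1, φ_1 = x, φ_2 = x^2.
G =
  [2, 0, 2/3]
  [0, 2/3, 0]
  [2/3, 0, 2/5],
b = (14/15, 38/15, -2/105).
Solving gives a_0 = 38/35, a_1 = 19/5, a_2 = -13/7, so
  g(x) = -13*x^2/7 + 19*x/5 + 38/35.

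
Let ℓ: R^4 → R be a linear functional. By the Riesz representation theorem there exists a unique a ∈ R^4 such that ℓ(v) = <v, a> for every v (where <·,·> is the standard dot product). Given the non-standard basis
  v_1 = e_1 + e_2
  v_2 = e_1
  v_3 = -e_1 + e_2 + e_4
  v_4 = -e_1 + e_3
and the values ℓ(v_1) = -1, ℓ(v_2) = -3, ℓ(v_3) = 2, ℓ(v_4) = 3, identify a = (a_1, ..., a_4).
a = (-3, 2, 0, -3)

Write a = (a_1, ..., a_4) in the standard basis. For each basis vector v_i, ℓ(v_i) = <v_i, a> is a linear equation in the a_j's. Collect the n equations into a matrix system V a = ℓ, where row i of V is v_i (expressed in the standard basis). Since V is invertible (lower-triangular with 1s on the diagonal, up to permutation), solve by back-substitution:
  V =
[[1, 1, 0, 0],
 [1, 0, 0, 0],
 [-1, 1, 0, 1],
 [-1, 0, 1, 0]]
  V a = (-1, -3, 2, 3)
Solving gives a = (-3, 2, 0, -3).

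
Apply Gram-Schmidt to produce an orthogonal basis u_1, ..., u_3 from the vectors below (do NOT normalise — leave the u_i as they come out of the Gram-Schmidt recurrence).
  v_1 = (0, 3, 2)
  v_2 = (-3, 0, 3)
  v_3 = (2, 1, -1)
Orthogonal basis:
  u_1 = (0, 3, 2)
  u_2 = (-3, -18/13, 27/13)
  u_3 = (3/22, -1/11, 3/22)

Apply the Gram-Schmidt recurrence
  u_1 = v_1
  u_i = v_i − Σ_{j<i} ((v_i · u_j) / (u_j · u_j)) · u_j.

Step by step this gives:
  u_1 = (0, 3, 2)
  u_2 = (-3, -18/13, 27/13)
  u_3 = (3/22, -1/11, 3/22)

Orthogonality check:
  u_2 · u_1 = 0 (should be 0)
  u_3 · u_1 = 0 (should be 0)
  u_3 · u_2 = 0 (should be 0)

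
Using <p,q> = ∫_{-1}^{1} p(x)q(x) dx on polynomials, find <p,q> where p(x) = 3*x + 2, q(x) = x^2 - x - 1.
<p,q> = -14/3

Expand the product: p(x)·q(x) = 3*x^3 - x^2 - 5*x - 2.
∫_{-1}^{1} of each monomial x^k gives [2/(k+1) if k even, 0 if k odd]. Integrating term-by-term (or equivalently evaluating the antiderivative F(x) = 3*x^4/4 - x^3/3 - 5*x^2/2 - 2*x at the endpoints):
  F(1) − F(−1) = -49/12 − (7/12) = -14/3.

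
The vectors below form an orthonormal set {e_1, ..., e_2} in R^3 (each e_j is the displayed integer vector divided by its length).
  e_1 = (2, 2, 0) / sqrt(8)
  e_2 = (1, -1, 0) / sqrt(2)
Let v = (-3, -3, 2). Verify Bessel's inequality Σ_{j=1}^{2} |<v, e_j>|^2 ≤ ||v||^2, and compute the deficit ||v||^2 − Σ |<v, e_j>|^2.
Σ |<v, e_j>|^2 = 18; ||v||^2 = 22; deficit = 4

Write each e_j = u_j / sqrt(<u_j, u_j>) where u_j is the displayed integer vector. Then <v, e_j> = <v, u_j> / sqrt(<u_j, u_j>), so |<v, e_j>|^2 = <v, u_j>^2 / <u_j, u_j>.
Coefficients: <v, e_1> = -12/sqrt(8), <v, e_2> = 0/sqrt(2).
Square and sum: Σ |<v, e_j>|^2 = 18.
Compute ||v||^2 = v·v = 22.
Deficit = 22 − 18 = 4 ≥ 0, confirming Bessel's inequality. (The deficit equals ||v − Σ <v,e_j> e_j||^2, the squared distance from v to span{e_j}.)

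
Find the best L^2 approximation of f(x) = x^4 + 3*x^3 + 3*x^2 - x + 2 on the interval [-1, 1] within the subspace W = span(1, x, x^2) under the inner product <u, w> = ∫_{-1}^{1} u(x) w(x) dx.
g(x) = 27*x^2/7 + 4*x/5 + 67/35

The best approximation g ∈ W is the orthogonal projection of f onto W. Writing g = a_0 + a_1 x + a_2 x^2, the coefficients solve the normal equations G · a = b where
  G_{ij} = <φ_i, φ_j> and b_i = <f, φ_i>, with φ_0 = 1, φ_1 = x, φ_2 = x^2.
G =
  [2, 0, 2/3]
  [0, 2/3, 0]
  [2/3, 0, 2/5],
b = (32/5, 8/15, 296/105).
Solving gives a_0 = 67/35, a_1 = 4/5, a_2 = 27/7, so
  g(x) = 27*x^2/7 + 4*x/5 + 67/35.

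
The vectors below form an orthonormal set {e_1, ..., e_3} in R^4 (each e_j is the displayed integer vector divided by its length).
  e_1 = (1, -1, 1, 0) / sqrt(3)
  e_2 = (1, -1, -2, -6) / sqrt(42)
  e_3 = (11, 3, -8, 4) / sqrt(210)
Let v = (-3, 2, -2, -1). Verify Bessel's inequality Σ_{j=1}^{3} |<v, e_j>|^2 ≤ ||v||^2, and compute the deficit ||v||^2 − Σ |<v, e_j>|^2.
Σ |<v, e_j>|^2 = 18; ||v||^2 = 18; deficit = 0

Write each e_j = u_j / sqrt(<u_j, u_j>) where u_j is the displayed integer vector. Then <v, e_j> = <v, u_j> / sqrt(<u_j, u_j>), so |<v, e_j>|^2 = <v, u_j>^2 / <u_j, u_j>.
Coefficients: <v, e_1> = -7/sqrt(3), <v, e_2> = 5/sqrt(42), <v, e_3> = -15/sqrt(210).
Square and sum: Σ |<v, e_j>|^2 = 18.
Compute ||v||^2 = v·v = 18.
Deficit = 18 − 18 = 0 ≥ 0, confirming Bessel's inequality. (The deficit equals ||v − Σ <v,e_j> e_j||^2, the squared distance from v to span{e_j}.)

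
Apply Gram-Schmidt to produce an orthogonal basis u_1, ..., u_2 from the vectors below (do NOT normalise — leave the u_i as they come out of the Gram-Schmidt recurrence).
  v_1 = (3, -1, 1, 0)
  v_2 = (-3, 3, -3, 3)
Orthogonal basis:
  u_1 = (3, -1, 1, 0)
  u_2 = (12/11, 18/11, -18/11, 3)

Apply the Gram-Schmidt recurrence
  u_1 = v_1
  u_i = v_i − Σ_{j<i} ((v_i · u_j) / (u_j · u_j)) · u_j.

Step by step this gives:
  u_1 = (3, -1, 1, 0)
  u_2 = (12/11, 18/11, -18/11, 3)

Orthogonality check:
  u_2 · u_1 = 0 (should be 0)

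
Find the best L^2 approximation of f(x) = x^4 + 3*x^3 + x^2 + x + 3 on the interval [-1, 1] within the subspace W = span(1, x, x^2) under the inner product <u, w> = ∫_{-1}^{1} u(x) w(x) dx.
g(x) = 13*x^2/7 + 14*x/5 + 102/35

The best approximation g ∈ W is the orthogonal projection of f onto W. Writing g = a_0 + a_1 x + a_2 x^2, the coefficients solve the normal equations G · a = b where
  G_{ij} = <φ_i, φ_j> and b_i = <f, φ_i>, with φ_0 = 1, φ_1 = x, φ_2 = x^2.
G =
  [2, 0, 2/3]
  [0, 2/3, 0]
  [2/3, 0, 2/5],
b = (106/15, 28/15, 94/35).
Solving gives a_0 = 102/35, a_1 = 14/5, a_2 = 13/7, so
  g(x) = 13*x^2/7 + 14*x/5 + 102/35.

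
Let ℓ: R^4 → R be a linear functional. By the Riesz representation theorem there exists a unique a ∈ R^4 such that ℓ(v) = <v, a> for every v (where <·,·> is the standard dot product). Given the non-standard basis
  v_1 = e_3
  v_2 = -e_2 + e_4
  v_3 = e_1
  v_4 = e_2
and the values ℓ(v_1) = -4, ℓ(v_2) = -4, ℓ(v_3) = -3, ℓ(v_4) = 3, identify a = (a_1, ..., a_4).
a = (-3, 3, -4, -1)

Write a = (a_1, ..., a_4) in the standard basis. For each basis vector v_i, ℓ(v_i) = <v_i, a> is a linear equation in the a_j's. Collect the n equations into a matrix system V a = ℓ, where row i of V is v_i (expressed in the standard basis). Since V is invertible (lower-triangular with 1s on the diagonal, up to permutation), solve by back-substitution:
  V =
[[0, 0, 1, 0],
 [0, -1, 0, 1],
 [1, 0, 0, 0],
 [0, 1, 0, 0]]
  V a = (-4, -4, -3, 3)
Solving gives a = (-3, 3, -4, -1).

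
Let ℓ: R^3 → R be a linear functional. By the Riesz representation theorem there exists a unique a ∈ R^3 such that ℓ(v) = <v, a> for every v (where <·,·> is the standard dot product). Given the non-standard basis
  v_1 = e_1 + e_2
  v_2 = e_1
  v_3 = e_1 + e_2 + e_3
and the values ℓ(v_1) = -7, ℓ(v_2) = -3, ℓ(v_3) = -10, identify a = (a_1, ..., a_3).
a = (-3, -4, -3)

Write a = (a_1, ..., a_3) in the standard basis. For each basis vector v_i, ℓ(v_i) = <v_i, a> is a linear equation in the a_j's. Collect the n equations into a matrix system V a = ℓ, where row i of V is v_i (expressed in the standard basis). Since V is invertible (lower-triangular with 1s on the diagonal, up to permutation), solve by back-substitution:
  V =
[[1, 1, 0],
 [1, 0, 0],
 [1, 1, 1]]
  V a = (-7, -3, -10)
Solving gives a = (-3, -4, -3).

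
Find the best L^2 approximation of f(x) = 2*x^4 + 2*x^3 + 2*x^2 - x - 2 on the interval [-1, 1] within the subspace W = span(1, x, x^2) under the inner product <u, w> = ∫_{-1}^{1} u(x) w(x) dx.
g(x) = 26*x^2/7 + x/5 - 76/35

The best approximation g ∈ W is the orthogonal projection of f onto W. Writing g = a_0 + a_1 x + a_2 x^2, the coefficients solve the normal equations G · a = b where
  G_{ij} = <φ_i, φ_j> and b_i = <f, φ_i>, with φ_0 = 1, φ_1 = x, φ_2 = x^2.
G =
  [2, 0, 2/3]
  [0, 2/3, 0]
  [2/3, 0, 2/5],
b = (-28/15, 2/15, 4/105).
Solving gives a_0 = -76/35, a_1 = 1/5, a_2 = 26/7, so
  g(x) = 26*x^2/7 + x/5 - 76/35.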